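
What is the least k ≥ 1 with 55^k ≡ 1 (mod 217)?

30

The order of 55 must divide φ(217) = φ(7·31) = (7−1)·(31−1) = 6·30 = 180 = 2^2 · 3^2 · 5.
Divisors of 180: 1, 2, 3, 4, 5, 6, 9, 10, 12, 15, 18, 20, 30, 36, 45, 60, 90, 180.
Compute 55^d (mod 217) for the divisors d until we hit 1:
55^1 ≡ 55
55^2 ≡ 204
55^3 ≡ 153
55^4 ≡ 169
55^5 ≡ 181
55^6 ≡ 190
55^9 ≡ 209
55^10 ≡ 211
55^12 ≡ 78
55^15 ≡ 216
55^18 ≡ 64
55^20 ≡ 36
55^30 ≡ 1
Therefore the multiplicative order of 55 modulo 217 is 30.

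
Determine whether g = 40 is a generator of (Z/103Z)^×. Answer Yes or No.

Yes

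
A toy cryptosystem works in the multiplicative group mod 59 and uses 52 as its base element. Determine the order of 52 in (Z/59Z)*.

Since 52 ∈ (Z/59Z)^×, its order divides φ(59) = 59 − 1 = 58 = 2 · 29.
Divisors of 58: 1, 2, 29, 58.
Compute 52^d (mod 59) for the divisors d until we hit 1:
52^1 ≡ 52
52^2 ≡ 49
52^29 ≡ 58
52^58 ≡ 1
The smallest such exponent is 58, so the order of 52 is 58.

58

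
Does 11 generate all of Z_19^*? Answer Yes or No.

φ(19) = 19 − 1 = 18 = 2 · 3^2.
An element g generates (Z/19Z)^× iff g^(18/q) ≢ 1 (mod 19) for each prime q ∈ {2, 3}.
11^9 ≡ 1 (mod 19)  [q = 2: ≡ 1 ✗]
11^6 ≡ 1 (mod 19)  [q = 3: ≡ 1 ✗]
The check at q = 2 fails, so 11 generates a proper subgroup.

No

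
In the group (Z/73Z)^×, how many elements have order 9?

6

φ(73) = 73 − 1 = 72 = 2^3 · 3^2.
Since (Z/73Z)^× is cyclic of order 72, the number of elements of order d is φ(d) when d | 72 and 0 otherwise.
9 = 3^2 divides 72, and φ(9) = 6.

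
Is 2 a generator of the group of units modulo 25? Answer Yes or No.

Yes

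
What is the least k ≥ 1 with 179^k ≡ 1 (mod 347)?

By Lagrange's theorem, ord_347(179) divides φ(347) = 347 − 1 = 346 = 2 · 173.
Divisors of 346: 1, 2, 173, 346.
Check 179^d mod 347 for each divisor in increasing order:
179^1 ≡ 179 (mod 347)
179^2 ≡ 117 (mod 347)
179^173 ≡ 346 (mod 347)
179^346 ≡ 1 (mod 347) ✓
The smallest such exponent is 346, so the order of 179 is 346.

346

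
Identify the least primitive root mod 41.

6

φ(41) = 41 − 1 = 40 = 2^3 · 5.
Test candidates g = 2, 3, … against the prime factors q ∈ {2, 5} of φ(41): g is a generator iff g^(40/q) ≢ 1 for every such q.
g = 2: 2^20 ≡ 1 — hits 1, so not a primitive root.
g = 3: 3^20 ≡ 40; 3^8 ≡ 1 — hits 1, so not a primitive root.
g = 4: 4^20 ≡ 1 — hits 1, so not a primitive root.
g = 5: 5^20 ≡ 1 — hits 1, so not a primitive root.
g = 6: 6^20 ≡ 40; 6^8 ≡ 10 — none is 1, so 6 is a primitive root.
So 6 is the smallest generator of (Z/41Z)^×.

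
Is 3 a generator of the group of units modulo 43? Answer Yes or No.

Yes

φ(43) = 43 − 1 = 42 = 2 · 3 · 7.
An element g generates (Z/43Z)^× iff g^(42/q) ≢ 1 (mod 43) for each prime q ∈ {2, 3, 7}.
3^21 ≡ 42 (mod 43)  [q = 2: ≢ 1 ✓]
3^14 ≡ 36 (mod 43)  [q = 3: ≢ 1 ✓]
3^6 ≡ 41 (mod 43)  [q = 7: ≢ 1 ✓]
Every test exponent gives a nontrivial residue, hence 3 generates the full group.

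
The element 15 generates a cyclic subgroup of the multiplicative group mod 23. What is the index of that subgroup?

By Lagrange's theorem, ord_23(15) divides φ(23) = 23 − 1 = 22 = 2 · 11.
Divisors of 22: 1, 2, 11, 22.
Evaluate successive powers at the divisors of 22:
15^1 ≡ 15 (mod 23)
15^2 ≡ 18 (mod 23)
15^11 ≡ 22 (mod 23)
15^22 ≡ 1 (mod 23) ✓
Thus |⟨15⟩| = ord(15) = 22.
The index is φ(23) / ord(15) = 22 / 22 = 1.

1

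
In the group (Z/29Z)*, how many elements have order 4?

φ(29) = 29 − 1 = 28 = 2^2 · 7.
(Z/29Z)^× is cyclic (|G| = 28); a cyclic group of order m has exactly φ(d) elements of each order d | m, and none otherwise.
4 = 2^2 divides 28, and φ(4) = 2.

2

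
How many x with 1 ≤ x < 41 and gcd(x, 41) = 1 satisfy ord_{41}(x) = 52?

φ(41) = 41 − 1 = 40 = 2^3 · 5.
(Z/41Z)^× is cyclic (|G| = 40); a cyclic group of order m has exactly φ(d) elements of each order d | m, and none otherwise.
Since 52 ∤ 40, the count is 0.

0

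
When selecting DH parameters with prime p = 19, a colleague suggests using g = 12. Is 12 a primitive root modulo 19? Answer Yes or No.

No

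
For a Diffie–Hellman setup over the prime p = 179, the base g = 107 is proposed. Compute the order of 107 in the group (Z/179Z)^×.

89

Since 107 ∈ (Z/179Z)^×, its order divides φ(179) = 179 − 1 = 178 = 2 · 89.
Divisors of 178: 1, 2, 89, 178.
Evaluate successive powers at the divisors of 178:
107^1 ≡ 107 (mod 179)
107^2 ≡ 172 (mod 179)
107^89 ≡ 1 (mod 179) ✓
The smallest such exponent is 89, so the order of 107 is 89.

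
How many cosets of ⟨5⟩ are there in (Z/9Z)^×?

1

By Lagrange's theorem, ord_9(5) divides φ(9) = φ(3^2) = 3·(3−1) = 6 = 2 · 3.
Divisors of 6: 1, 2, 3, 6.
Evaluate successive powers at the divisors of 6:
5^1 ≡ 5 (mod 9)
5^2 ≡ 7 (mod 9)
5^3 ≡ 8 (mod 9)
5^6 ≡ 1 (mod 9) ✓
The order of 5 is 6, so the subgroup it generates has 6 elements.
[(Z/9Z)^× : ⟨5⟩] = 6/6 = 1.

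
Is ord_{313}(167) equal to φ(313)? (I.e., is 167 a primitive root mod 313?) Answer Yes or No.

Yes

φ(313) = 313 − 1 = 312 = 2^3 · 3 · 13.
Test 167^(312/q) mod 313 for each prime factor q of 312:
167^156 ≡ 312 (mod 313)  [q = 2: ≢ 1 ✓]
167^104 ≡ 214 (mod 313)  [q = 3: ≢ 1 ✓]
167^24 ≡ 48 (mod 313)  [q = 13: ≢ 1 ✓]
All checks pass, so 167 has order 312 and is a primitive root modulo 313.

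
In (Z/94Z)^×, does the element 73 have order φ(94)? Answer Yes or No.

Yes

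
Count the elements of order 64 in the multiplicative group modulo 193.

φ(193) = 193 − 1 = 192 = 2^6 · 3.
In a cyclic group of order 192, there are φ(d) elements of order d for each divisor d of 192, and zero for non-divisors.
64 = 2^6 divides 192, and φ(64) = 32.

32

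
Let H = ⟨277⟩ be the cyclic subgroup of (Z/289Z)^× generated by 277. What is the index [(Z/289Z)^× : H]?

1

By Lagrange's theorem, ord_289(277) divides φ(289) = φ(17^2) = 17·(17−1) = 272 = 2^4 · 17.
Divisors of 272: 1, 2, 4, 8, 16, 17, 34, 68, 136, 272.
Evaluate successive powers at the divisors of 272:
277^1 ≡ 277 (mod 289)
277^2 ≡ 144 (mod 289)
277^4 ≡ 217 (mod 289)
277^8 ≡ 271 (mod 289)
277^16 ≡ 35 (mod 289)
277^17 ≡ 158 (mod 289)
277^34 ≡ 110 (mod 289)
277^68 ≡ 251 (mod 289)
277^136 ≡ 288 (mod 289)
277^272 ≡ 1 (mod 289) ✓
So ord_289(277) = 272, hence |⟨277⟩| = 272.
[(Z/289Z)^× : ⟨277⟩] = 272/272 = 1.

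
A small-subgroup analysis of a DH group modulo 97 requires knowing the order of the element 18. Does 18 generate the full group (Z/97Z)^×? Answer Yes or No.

φ(97) = 97 − 1 = 96 = 2^5 · 3.
It suffices to check that the order of 18 is not a proper divisor of 96: compute 18^(96/q) for q ∈ {2, 3}.
18^48 ≡ 1 (mod 97)  [q = 2: ≡ 1 ✗]
18^32 ≡ 1 (mod 97)  [q = 3: ≡ 1 ✗]
18^48 ≡ 1 shows ord(18) | 48, strictly less than φ(97); not a primitive root.

No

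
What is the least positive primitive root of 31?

φ(31) = 31 − 1 = 30 = 2 · 3 · 5.
g is a primitive root iff g^(30/q) ≢ 1 (mod 31) for each prime q ∈ {2, 3, 5}.
g = 2: 2^15 ≡ 1 — hits 1, so not a primitive root.
g = 3: 3^15 ≡ 30; 3^10 ≡ 25; 3^6 ≡ 16 — none is 1, so 3 is a primitive root.
The smallest primitive root modulo 31 is 3.

3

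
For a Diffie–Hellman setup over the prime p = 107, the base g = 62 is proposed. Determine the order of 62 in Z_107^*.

53

Since 62 ∈ (Z/107Z)^×, its order divides φ(107) = 107 − 1 = 106 = 2 · 53.
Divisors of 106: 1, 2, 53, 106.
Test each divisor d:
62^1 ≡ 62 (mod 107)
62^2 ≡ 99 (mod 107)
62^53 ≡ 1 (mod 107) ✓
Hence ord(62) = 53.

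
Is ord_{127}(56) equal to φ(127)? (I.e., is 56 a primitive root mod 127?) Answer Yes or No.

Yes

φ(127) = 127 − 1 = 126 = 2 · 3^2 · 7.
Test 56^(126/q) mod 127 for each prime factor q of 126:
56^63 ≡ 126 (mod 127)  [q = 2: ≢ 1 ✓]
56^42 ≡ 107 (mod 127)  [q = 3: ≢ 1 ✓]
56^18 ≡ 16 (mod 127)  [q = 7: ≢ 1 ✓]
Every test exponent gives a nontrivial residue, hence 56 generates the full group.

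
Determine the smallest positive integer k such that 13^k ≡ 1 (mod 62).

30

ord(13) | φ(62) = φ(2)·φ(31) = 1·30 = 30 = 2 · 3 · 5.
Divisors of 30: 1, 2, 3, 5, 6, 10, 15, 30.
Evaluate successive powers at the divisors of 30:
13^1 ≡ 13 (mod 62)
13^2 ≡ 45 (mod 62)
13^3 ≡ 27 (mod 62)
13^5 ≡ 37 (mod 62)
13^6 ≡ 47 (mod 62)
13^10 ≡ 5 (mod 62)
13^15 ≡ 61 (mod 62)
13^30 ≡ 1 (mod 62) ✓
Hence ord(13) = 30.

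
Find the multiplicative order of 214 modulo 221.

48

ord(214) | φ(221) = φ(13·17) = (13−1)·(17−1) = 12·16 = 192 = 2^6 · 3.
Divisors of 192: 1, 2, 3, 4, 6, 8, 12, 16, 24, 32, 48, 64, 96, 192.
Compute 214^d (mod 221) for the divisors d until we hit 1:
214^1 ≡ 214 (mod 221)
214^2 ≡ 49 (mod 221)
214^3 ≡ 99 (mod 221)
214^4 ≡ 191 (mod 221)
214^6 ≡ 77 (mod 221)
214^8 ≡ 16 (mod 221)
214^12 ≡ 183 (mod 221)
214^16 ≡ 35 (mod 221)
214^24 ≡ 118 (mod 221)
214^32 ≡ 120 (mod 221)
214^48 ≡ 1 (mod 221) ✓
Hence ord(214) = 48.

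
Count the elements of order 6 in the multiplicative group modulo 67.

2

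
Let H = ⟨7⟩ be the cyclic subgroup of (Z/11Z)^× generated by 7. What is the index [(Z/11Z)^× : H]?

1

By Lagrange's theorem, ord_11(7) divides φ(11) = 11 − 1 = 10 = 2 · 5.
Divisors of 10: 1, 2, 5, 10.
Check 7^d mod 11 for each divisor in increasing order:
7^1 ≡ 7 (mod 11)
7^2 ≡ 5 (mod 11)
7^5 ≡ 10 (mod 11)
7^10 ≡ 1 (mod 11) ✓
So ord_11(7) = 10, hence |⟨7⟩| = 10.
Index = |(Z/11Z)^×| / |⟨7⟩| = 10 / 10 = 1.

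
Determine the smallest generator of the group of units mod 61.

φ(61) = 61 − 1 = 60 = 2^2 · 3 · 5.
Test candidates g = 2, 3, … against the prime factors q ∈ {2, 3, 5} of φ(61): g is a generator iff g^(60/q) ≢ 1 for every such q.
g = 2: 2^30 ≡ 60; 2^20 ≡ 47; 2^12 ≡ 9 — none is 1, so 2 is a primitive root.
So 2 is the smallest generator of (Z/61Z)^×.

2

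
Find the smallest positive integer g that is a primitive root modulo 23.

φ(23) = 23 − 1 = 22 = 2 · 11.
g is a primitive root iff g^(22/q) ≢ 1 (mod 23) for each prime q ∈ {2, 11}.
g = 2: 2^11 ≡ 1 — hits 1, so not a primitive root.
g = 3: 3^11 ≡ 1 — hits 1, so not a primitive root.
g = 4: 4^11 ≡ 1 — hits 1, so not a primitive root.
g = 5: 5^11 ≡ 22; 5^2 ≡ 2 — none is 1, so 5 is a primitive root.
The smallest primitive root modulo 23 is 5.

5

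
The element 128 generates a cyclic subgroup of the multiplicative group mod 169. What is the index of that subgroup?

1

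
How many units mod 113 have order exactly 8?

4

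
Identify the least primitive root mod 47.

5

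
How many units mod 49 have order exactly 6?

φ(49) = φ(7^2) = 7·(7−1) = 42 = 2 · 3 · 7.
In a cyclic group of order 42, there are φ(d) elements of order d for each divisor d of 42, and zero for non-divisors.
6 = 2 · 3 divides 42, and φ(6) = 2.

2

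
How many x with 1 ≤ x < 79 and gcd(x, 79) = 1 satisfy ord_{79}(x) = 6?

φ(79) = 79 − 1 = 78 = 2 · 3 · 13.
Since (Z/79Z)^× is cyclic of order 78, the number of elements of order d is φ(d) when d | 78 and 0 otherwise.
6 = 2 · 3 divides 78, and φ(6) = 2.

2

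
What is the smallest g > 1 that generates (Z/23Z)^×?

φ(23) = 23 − 1 = 22 = 2 · 11.
Test candidates g = 2, 3, … against the prime factors q ∈ {2, 11} of φ(23): g is a generator iff g^(22/q) ≢ 1 for every such q.
g = 2: 2^11 ≡ 1 — hits 1, so not a primitive root.
g = 3: 3^11 ≡ 1 — hits 1, so not a primitive root.
g = 4: 4^11 ≡ 1 — hits 1, so not a primitive root.
g = 5: 5^11 ≡ 22; 5^2 ≡ 2 — none is 1, so 5 is a primitive root.
The smallest primitive root modulo 23 is 5.

5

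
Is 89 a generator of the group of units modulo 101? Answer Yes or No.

Yes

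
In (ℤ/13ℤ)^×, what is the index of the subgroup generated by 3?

The order of 3 must divide φ(13) = 13 − 1 = 12 = 2^2 · 3.
Divisors of 12: 1, 2, 3, 4, 6, 12.
Check 3^d mod 13 for each divisor in increasing order:
3^1 ≡ 3 (mod 13)
3^2 ≡ 9 (mod 13)
3^3 ≡ 1 (mod 13) ✓
Thus |⟨3⟩| = ord(3) = 3.
The index is φ(13) / ord(3) = 12 / 3 = 4.

4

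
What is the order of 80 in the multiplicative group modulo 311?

ord(80) | φ(311) = 311 − 1 = 310 = 2 · 5 · 31.
Divisors of 310: 1, 2, 5, 10, 31, 62, 155, 310.
Evaluate successive powers at the divisors of 310:
80^1 ≡ 80 (mod 311)
80^2 ≡ 180 (mod 311)
80^5 ≡ 126 (mod 311)
80^10 ≡ 15 (mod 311)
80^31 ≡ 52 (mod 311)
80^62 ≡ 216 (mod 311)
80^155 ≡ 1 (mod 311) ✓
So ord_311(80) = 155.

155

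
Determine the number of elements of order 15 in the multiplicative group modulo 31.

8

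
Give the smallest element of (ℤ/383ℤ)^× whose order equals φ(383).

5

φ(383) = 383 − 1 = 382 = 2 · 191.
Test candidates g = 2, 3, … against the prime factors q ∈ {2, 191} of φ(383): g is a generator iff g^(382/q) ≢ 1 for every such q.
g = 2: 2^191 ≡ 1 — hits 1, so not a primitive root.
g = 3: 3^191 ≡ 1 — hits 1, so not a primitive root.
g = 4: 4^191 ≡ 1 — hits 1, so not a primitive root.
g = 5: 5^191 ≡ 382; 5^2 ≡ 25 — none is 1, so 5 is a primitive root.
The smallest primitive root modulo 383 is 5.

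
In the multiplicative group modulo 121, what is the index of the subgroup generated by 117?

1

Since 117 ∈ (Z/121Z)^×, its order divides φ(121) = φ(11^2) = 11·(11−1) = 110 = 2 · 5 · 11.
Divisors of 110: 1, 2, 5, 10, 11, 22, 55, 110.
Check 117^d mod 121 for each divisor in increasing order:
117^1 ≡ 117
117^2 ≡ 16
117^5 ≡ 65
117^10 ≡ 111
117^11 ≡ 40
117^22 ≡ 27
117^55 ≡ 120
117^110 ≡ 1
Thus |⟨117⟩| = ord(117) = 110.
[(Z/121Z)^× : ⟨117⟩] = 110/110 = 1.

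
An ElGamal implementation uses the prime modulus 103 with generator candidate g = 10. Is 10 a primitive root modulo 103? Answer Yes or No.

φ(103) = 103 − 1 = 102 = 2 · 3 · 17.
10 is a primitive root mod 103 iff 10^(φ(103)/q) ≢ 1 for every prime q | φ(103), i.e. q ∈ {2, 3, 17}.
10^51 ≡ 102 (mod 103)  [q = 2: ≢ 1 ✓]
10^34 ≡ 1 (mod 103)  [q = 3: ≡ 1 ✗]
10^6 ≡ 76 (mod 103)  [q = 17: ≢ 1 ✓]
The check at q = 3 fails, so 10 generates a proper subgroup.

No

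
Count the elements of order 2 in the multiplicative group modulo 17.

1

φ(17) = 17 − 1 = 16 = 2^4.
In a cyclic group of order 16, there are φ(d) elements of order d for each divisor d of 16, and zero for non-divisors.
2 | 16, and φ(2) = 2 − 1 = 1.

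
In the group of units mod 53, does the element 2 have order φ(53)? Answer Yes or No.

Yes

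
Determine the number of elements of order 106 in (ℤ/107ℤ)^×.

φ(107) = 107 − 1 = 106 = 2 · 53.
Since (Z/107Z)^× is cyclic of order 106, the number of elements of order d is φ(d) when d | 106 and 0 otherwise.
106 = 2 · 53 divides 106, and φ(106) = 52.

52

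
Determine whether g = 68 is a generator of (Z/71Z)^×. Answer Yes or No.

φ(71) = 71 − 1 = 70 = 2 · 5 · 7.
Test 68^(70/q) mod 71 for each prime factor q of 70:
68^35 ≡ 70 (mod 71)  [q = 2: ≢ 1 ✓]
68^14 ≡ 54 (mod 71)  [q = 5: ≢ 1 ✓]
68^10 ≡ 48 (mod 71)  [q = 7: ≢ 1 ✓]
None equal 1, so ord_71(68) = 70: 68 is a primitive root.

Yes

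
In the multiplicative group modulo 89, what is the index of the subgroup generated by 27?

By Lagrange's theorem, ord_89(27) divides φ(89) = 89 − 1 = 88 = 2^3 · 11.
Divisors of 88: 1, 2, 4, 8, 11, 22, 44, 88.
Compute 27^d (mod 89) for the divisors d until we hit 1:
27^1 ≡ 27 (mod 89)
27^2 ≡ 17 (mod 89)
27^4 ≡ 22 (mod 89)
27^8 ≡ 39 (mod 89)
27^11 ≡ 12 (mod 89)
27^22 ≡ 55 (mod 89)
27^44 ≡ 88 (mod 89)
27^88 ≡ 1 (mod 89) ✓
So ord_89(27) = 88, hence |⟨27⟩| = 88.
Index = |(Z/89Z)^×| / |⟨27⟩| = 88 / 88 = 1.

1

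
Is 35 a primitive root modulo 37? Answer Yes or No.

φ(37) = 37 − 1 = 36 = 2^2 · 3^2.
An element g generates (Z/37Z)^× iff g^(36/q) ≢ 1 (mod 37) for each prime q ∈ {2, 3}.
35^18 ≡ 36 (mod 37)  [q = 2: ≢ 1 ✓]
35^12 ≡ 26 (mod 37)  [q = 3: ≢ 1 ✓]
None equal 1, so ord_37(35) = 36: 35 is a primitive root.

Yes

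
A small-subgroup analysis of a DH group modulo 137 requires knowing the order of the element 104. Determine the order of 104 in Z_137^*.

136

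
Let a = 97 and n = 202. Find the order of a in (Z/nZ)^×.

25

By Lagrange's theorem, ord_202(97) divides φ(202) = φ(2)·φ(101) = 1·100 = 100 = 2^2 · 5^2.
Divisors of 100: 1, 2, 4, 5, 10, 20, 25, 50, 100.
Compute 97^d (mod 202) for the divisors d until we hit 1:
97^1 ≡ 97 (mod 202)
97^2 ≡ 117 (mod 202)
97^4 ≡ 155 (mod 202)
97^5 ≡ 87 (mod 202)
97^10 ≡ 95 (mod 202)
97^20 ≡ 137 (mod 202)
97^25 ≡ 1 (mod 202) ✓
Hence ord(97) = 25.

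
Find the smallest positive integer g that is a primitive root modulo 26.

7

φ(26) = φ(2)·φ(13) = 1·12 = 12 = 2^2 · 3.
g is a primitive root iff g^(12/q) ≢ 1 (mod 26) for each prime q ∈ {2, 3}.
g = 2: gcd(2, 26) = 2 > 1, not a unit — skip.
g = 3: 3^6 ≡ 1 — hits 1, so not a primitive root.
g = 4: gcd(4, 26) = 2 > 1, not a unit — skip.
g = 5: 5^6 ≡ 25; 5^4 ≡ 1 — hits 1, so not a primitive root.
g = 6: gcd(6, 26) = 2 > 1, not a unit — skip.
g = 7: 7^6 ≡ 25; 7^4 ≡ 9 — none is 1, so 7 is a primitive root.
The smallest primitive root modulo 26 is 7.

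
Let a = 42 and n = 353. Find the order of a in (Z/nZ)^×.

The order of 42 must divide φ(353) = 353 − 1 = 352 = 2^5 · 11.
Divisors of 352: 1, 2, 4, 8, 11, 16, 22, 32, 44, 88, 176, 352.
Test each divisor d:
42^1 ≡ 42 (mod 353)
42^2 ≡ 352 (mod 353)
42^4 ≡ 1 (mod 353) ✓
So ord_353(42) = 4.

4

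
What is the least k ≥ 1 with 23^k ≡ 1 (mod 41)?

10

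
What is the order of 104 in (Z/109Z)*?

ord(104) | φ(109) = 109 − 1 = 108 = 2^2 · 3^3.
Divisors of 108: 1, 2, 3, 4, 6, 9, 12, 18, 27, 36, 54, 108.
Evaluate successive powers at the divisors of 108:
104^1 ≡ 104 (mod 109)
104^2 ≡ 25 (mod 109)
104^3 ≡ 93 (mod 109)
104^4 ≡ 80 (mod 109)
104^6 ≡ 38 (mod 109)
104^9 ≡ 46 (mod 109)
104^12 ≡ 27 (mod 109)
104^18 ≡ 45 (mod 109)
104^27 ≡ 108 (mod 109)
104^36 ≡ 63 (mod 109)
104^54 ≡ 1 (mod 109) ✓
The smallest such exponent is 54, so the order of 104 is 54.

54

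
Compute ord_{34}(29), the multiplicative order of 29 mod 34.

The order of 29 must divide φ(34) = φ(2)·φ(17) = 1·16 = 16 = 2^4.
Divisors of 16: 1, 2, 4, 8, 16.
Test each divisor d:
29^1 ≡ 29 (mod 34)
29^2 ≡ 25 (mod 34)
29^4 ≡ 13 (mod 34)
29^8 ≡ 33 (mod 34)
29^16 ≡ 1 (mod 34) ✓
So ord_34(29) = 16.

16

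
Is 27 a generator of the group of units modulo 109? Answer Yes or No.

φ(109) = 109 − 1 = 108 = 2^2 · 3^3.
27 is a primitive root mod 109 iff 27^(φ(109)/q) ≢ 1 for every prime q | φ(109), i.e. q ∈ {2, 3}.
27^54 ≡ 1 (mod 109)  [q = 2: ≡ 1 ✗]
27^36 ≡ 1 (mod 109)  [q = 3: ≡ 1 ✗]
27^54 ≡ 1 shows ord(27) | 54, strictly less than φ(109); not a primitive root.

No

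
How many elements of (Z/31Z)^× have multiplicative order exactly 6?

2

φ(31) = 31 − 1 = 30 = 2 · 3 · 5.
Since (Z/31Z)^× is cyclic of order 30, the number of elements of order d is φ(d) when d | 30 and 0 otherwise.
6 = 2 · 3 divides 30, and φ(6) = 2.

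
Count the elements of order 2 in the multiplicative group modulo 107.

1

φ(107) = 107 − 1 = 106 = 2 · 53.
Since (Z/107Z)^× is cyclic of order 106, the number of elements of order d is φ(d) when d | 106 and 0 otherwise.
2 | 106, and φ(2) = 2 − 1 = 1.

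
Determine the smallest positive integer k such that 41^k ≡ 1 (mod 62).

15

ord(41) | φ(62) = φ(2)·φ(31) = 1·30 = 30 = 2 · 3 · 5.
Divisors of 30: 1, 2, 3, 5, 6, 10, 15, 30.
Check 41^d mod 62 for each divisor in increasing order:
41^1 ≡ 41 (mod 62)
41^2 ≡ 7 (mod 62)
41^3 ≡ 39 (mod 62)
41^5 ≡ 25 (mod 62)
41^6 ≡ 33 (mod 62)
41^10 ≡ 5 (mod 62)
41^15 ≡ 1 (mod 62) ✓
The smallest such exponent is 15, so the order of 41 is 15.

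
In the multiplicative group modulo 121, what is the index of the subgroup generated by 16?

2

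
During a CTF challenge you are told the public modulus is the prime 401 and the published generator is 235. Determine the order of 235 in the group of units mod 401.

200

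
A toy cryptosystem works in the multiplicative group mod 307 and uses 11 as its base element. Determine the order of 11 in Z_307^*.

The order of 11 must divide φ(307) = 307 − 1 = 306 = 2 · 3^2 · 17.
Divisors of 306: 1, 2, 3, 6, 9, 17, 18, 34, 51, 102, 153, 306.
Check 11^d mod 307 for each divisor in increasing order:
11^1 ≡ 11
11^2 ≡ 121
11^3 ≡ 103
11^6 ≡ 171
11^9 ≡ 114
11^17 ≡ 93
11^18 ≡ 102
11^34 ≡ 53
11^51 ≡ 17
11^102 ≡ 289
11^153 ≡ 1
The smallest such exponent is 153, so the order of 11 is 153.

153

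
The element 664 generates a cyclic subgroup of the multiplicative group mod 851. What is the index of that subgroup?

2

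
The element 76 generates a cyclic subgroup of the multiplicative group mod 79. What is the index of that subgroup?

2

Since 76 ∈ (Z/79Z)^×, its order divides φ(79) = 79 − 1 = 78 = 2 · 3 · 13.
Divisors of 78: 1, 2, 3, 6, 13, 26, 39, 78.
Test each divisor d:
76^1 ≡ 76
76^2 ≡ 9
76^3 ≡ 52
76^6 ≡ 18
76^13 ≡ 55
76^26 ≡ 23
76^39 ≡ 1
So ord_79(76) = 39, hence |⟨76⟩| = 39.
[(Z/79Z)^× : ⟨76⟩] = 78/39 = 2.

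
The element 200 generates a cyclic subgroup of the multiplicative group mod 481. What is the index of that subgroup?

By Lagrange's theorem, ord_481(200) divides φ(481) = φ(13·37) = (13−1)·(37−1) = 12·36 = 432 = 2^4 · 3^3.
Divisors of 432: 1, 2, 3, 4, 6, 8, 9, 12, 16, 18, 24, 27, 36, 48, 54, 72, 108, 144, 216, 432.
Evaluate successive powers at the divisors of 432:
200^1 ≡ 200 (mod 481)
200^2 ≡ 77 (mod 481)
200^3 ≡ 8 (mod 481)
200^4 ≡ 157 (mod 481)
200^6 ≡ 64 (mod 481)
200^8 ≡ 118 (mod 481)
200^9 ≡ 31 (mod 481)
200^12 ≡ 248 (mod 481)
200^16 ≡ 456 (mod 481)
200^18 ≡ 480 (mod 481)
200^24 ≡ 417 (mod 481)
200^27 ≡ 450 (mod 481)
200^36 ≡ 1 (mod 481) ✓
So ord_481(200) = 36, hence |⟨200⟩| = 36.
Index = |(Z/481Z)^×| / |⟨200⟩| = 432 / 36 = 12.

12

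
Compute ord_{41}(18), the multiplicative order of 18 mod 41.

5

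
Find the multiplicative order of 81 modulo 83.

41

The order of 81 must divide φ(83) = 83 − 1 = 82 = 2 · 41.
Divisors of 82: 1, 2, 41, 82.
Compute 81^d (mod 83) for the divisors d until we hit 1:
81^1 ≡ 81 (mod 83)
81^2 ≡ 4 (mod 83)
81^41 ≡ 1 (mod 83) ✓
Hence ord(81) = 41.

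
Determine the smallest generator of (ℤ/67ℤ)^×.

2

φ(67) = 67 − 1 = 66 = 2 · 3 · 11.
Test candidates g = 2, 3, … against the prime factors q ∈ {2, 3, 11} of φ(67): g is a generator iff g^(66/q) ≢ 1 for every such q.
g = 2: 2^33 ≡ 66; 2^22 ≡ 37; 2^6 ≡ 64 — none is 1, so 2 is a primitive root.
Hence the least primitive root of 67 is 2.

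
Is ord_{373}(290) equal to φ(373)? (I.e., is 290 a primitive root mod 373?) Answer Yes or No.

φ(373) = 373 − 1 = 372 = 2^2 · 3 · 31.
290 is a primitive root mod 373 iff 290^(φ(373)/q) ≢ 1 for every prime q | φ(373), i.e. q ∈ {2, 3, 31}.
290^186 ≡ 1 (mod 373)  [q = 2: ≡ 1 ✗]
290^124 ≡ 284 (mod 373)  [q = 3: ≢ 1 ✓]
290^12 ≡ 12 (mod 373)  [q = 31: ≢ 1 ✓]
290^186 ≡ 1 shows ord(290) | 186, strictly less than φ(373); not a primitive root.

No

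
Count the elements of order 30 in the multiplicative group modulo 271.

8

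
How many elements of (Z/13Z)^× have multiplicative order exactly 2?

1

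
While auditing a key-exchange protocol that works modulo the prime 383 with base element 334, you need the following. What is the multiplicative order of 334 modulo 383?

382

By Lagrange's theorem, ord_383(334) divides φ(383) = 383 − 1 = 382 = 2 · 191.
Divisors of 382: 1, 2, 191, 382.
Compute 334^d (mod 383) for the divisors d until we hit 1:
334^1 ≡ 334 (mod 383)
334^2 ≡ 103 (mod 383)
334^191 ≡ 382 (mod 383)
334^382 ≡ 1 (mod 383) ✓
The smallest such exponent is 382, so the order of 334 is 382.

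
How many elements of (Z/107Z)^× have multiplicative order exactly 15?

φ(107) = 107 − 1 = 106 = 2 · 53.
(Z/107Z)^× is cyclic (|G| = 106); a cyclic group of order m has exactly φ(d) elements of each order d | m, and none otherwise.
Here 106 is not a multiple of 15, so there are no elements of order 15.

0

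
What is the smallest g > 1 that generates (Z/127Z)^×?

3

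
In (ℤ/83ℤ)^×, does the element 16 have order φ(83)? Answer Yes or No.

φ(83) = 83 − 1 = 82 = 2 · 41.
An element g generates (Z/83Z)^× iff g^(82/q) ≢ 1 (mod 83) for each prime q ∈ {2, 41}.
16^41 ≡ 1 (mod 83)  [q = 2: ≡ 1 ✗]
16^2 ≡ 7 (mod 83)  [q = 41: ≢ 1 ✓]
16^41 ≡ 1 shows ord(16) | 41, strictly less than φ(83); not a primitive root.

No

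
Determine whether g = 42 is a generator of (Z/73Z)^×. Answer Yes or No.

Yes

φ(73) = 73 − 1 = 72 = 2^3 · 3^2.
It suffices to check that the order of 42 is not a proper divisor of 72: compute 42^(72/q) for q ∈ {2, 3}.
42^36 ≡ 72 (mod 73)  [q = 2: ≢ 1 ✓]
42^24 ≡ 64 (mod 73)  [q = 3: ≢ 1 ✓]
None equal 1, so ord_73(42) = 72: 42 is a primitive root.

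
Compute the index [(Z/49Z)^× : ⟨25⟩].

2

ord(25) | φ(49) = φ(7^2) = 7·(7−1) = 42 = 2 · 3 · 7.
Divisors of 42: 1, 2, 3, 6, 7, 14, 21, 42.
Check 25^d mod 49 for each divisor in increasing order:
25^1 ≡ 25
25^2 ≡ 37
25^3 ≡ 43
25^6 ≡ 36
25^7 ≡ 18
25^14 ≡ 30
25^21 ≡ 1
The order of 25 is 21, so the subgroup it generates has 21 elements.
[(Z/49Z)^× : ⟨25⟩] = 42/21 = 2.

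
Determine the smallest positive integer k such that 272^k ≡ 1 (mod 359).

By Lagrange's theorem, ord_359(272) divides φ(359) = 359 − 1 = 358 = 2 · 179.
Divisors of 358: 1, 2, 179, 358.
Compute 272^d (mod 359) for the divisors d until we hit 1:
272^1 ≡ 272
272^2 ≡ 30
272^179 ≡ 1
The smallest such exponent is 179, so the order of 272 is 179.

179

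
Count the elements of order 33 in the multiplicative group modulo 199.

20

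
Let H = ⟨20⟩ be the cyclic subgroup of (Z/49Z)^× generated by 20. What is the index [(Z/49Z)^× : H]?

3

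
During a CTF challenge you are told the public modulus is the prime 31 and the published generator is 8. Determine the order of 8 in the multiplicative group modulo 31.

5

The order of 8 must divide φ(31) = 31 − 1 = 30 = 2 · 3 · 5.
Divisors of 30: 1, 2, 3, 5, 6, 10, 15, 30.
Evaluate successive powers at the divisors of 30:
8^1 ≡ 8
8^2 ≡ 2
8^3 ≡ 16
8^5 ≡ 1
The smallest such exponent is 5, so the order of 8 is 5.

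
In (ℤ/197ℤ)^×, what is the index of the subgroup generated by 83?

Since 83 ∈ (Z/197Z)^×, its order divides φ(197) = 197 − 1 = 196 = 2^2 · 7^2.
Divisors of 196: 1, 2, 4, 7, 14, 28, 49, 98, 196.
Compute 83^d (mod 197) for the divisors d until we hit 1:
83^1 ≡ 83 (mod 197)
83^2 ≡ 191 (mod 197)
83^4 ≡ 36 (mod 197)
83^7 ≡ 196 (mod 197)
83^14 ≡ 1 (mod 197) ✓
Thus |⟨83⟩| = ord(83) = 14.
Index = |(Z/197Z)^×| / |⟨83⟩| = 196 / 14 = 14.

14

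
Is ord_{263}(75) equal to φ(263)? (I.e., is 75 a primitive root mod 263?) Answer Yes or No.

No

φ(263) = 263 − 1 = 262 = 2 · 131.
75 is a primitive root mod 263 iff 75^(φ(263)/q) ≢ 1 for every prime q | φ(263), i.e. q ∈ {2, 131}.
75^131 ≡ 1 (mod 263)  [q = 2: ≡ 1 ✗]
75^2 ≡ 102 (mod 263)  [q = 131: ≢ 1 ✓]
The check at q = 2 fails, so 75 generates a proper subgroup.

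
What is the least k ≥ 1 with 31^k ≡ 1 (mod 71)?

70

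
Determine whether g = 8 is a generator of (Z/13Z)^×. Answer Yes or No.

φ(13) = 13 − 1 = 12 = 2^2 · 3.
It suffices to check that the order of 8 is not a proper divisor of 12: compute 8^(12/q) for q ∈ {2, 3}.
8^6 ≡ 12 (mod 13)  [q = 2: ≢ 1 ✓]
8^4 ≡ 1 (mod 13)  [q = 3: ≡ 1 ✗]
8^4 ≡ 1 shows ord(8) | 4, strictly less than φ(13); not a primitive root.

No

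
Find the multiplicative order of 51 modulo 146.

By Lagrange's theorem, ord_146(51) divides φ(146) = φ(2)·φ(73) = 1·72 = 72 = 2^3 · 3^2.
Divisors of 72: 1, 2, 3, 4, 6, 8, 9, 12, 18, 24, 36, 72.
Check 51^d mod 146 for each divisor in increasing order:
51^1 ≡ 51 (mod 146)
51^2 ≡ 119 (mod 146)
51^3 ≡ 83 (mod 146)
51^4 ≡ 145 (mod 146)
51^6 ≡ 27 (mod 146)
51^8 ≡ 1 (mod 146) ✓
Hence ord(51) = 8.

8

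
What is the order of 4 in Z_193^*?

ord(4) | φ(193) = 193 − 1 = 192 = 2^6 · 3.
Divisors of 192: 1, 2, 3, 4, 6, 8, 12, 16, 24, 32, 48, 64, 96, 192.
Test each divisor d:
4^1 ≡ 4 (mod 193)
4^2 ≡ 16 (mod 193)
4^3 ≡ 64 (mod 193)
4^4 ≡ 63 (mod 193)
4^6 ≡ 43 (mod 193)
4^8 ≡ 109 (mod 193)
4^12 ≡ 112 (mod 193)
4^16 ≡ 108 (mod 193)
4^24 ≡ 192 (mod 193)
4^32 ≡ 84 (mod 193)
4^48 ≡ 1 (mod 193) ✓
So ord_193(4) = 48.

48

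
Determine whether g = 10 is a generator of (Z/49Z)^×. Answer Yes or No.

Yes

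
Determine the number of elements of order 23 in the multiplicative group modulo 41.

0

φ(41) = 41 − 1 = 40 = 2^3 · 5.
In a cyclic group of order 40, there are φ(d) elements of order d for each divisor d of 40, and zero for non-divisors.
Here 40 is not a multiple of 23, so there are no elements of order 23.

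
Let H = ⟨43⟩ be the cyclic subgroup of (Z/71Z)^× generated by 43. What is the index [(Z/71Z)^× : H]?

2

Since 43 ∈ (Z/71Z)^×, its order divides φ(71) = 71 − 1 = 70 = 2 · 5 · 7.
Divisors of 70: 1, 2, 5, 7, 10, 14, 35, 70.
Compute 43^d (mod 71) for the divisors d until we hit 1:
43^1 ≡ 43 (mod 71)
43^2 ≡ 3 (mod 71)
43^5 ≡ 32 (mod 71)
43^7 ≡ 25 (mod 71)
43^10 ≡ 30 (mod 71)
43^14 ≡ 57 (mod 71)
43^35 ≡ 1 (mod 71) ✓
Thus |⟨43⟩| = ord(43) = 35.
The index is φ(71) / ord(43) = 70 / 35 = 2.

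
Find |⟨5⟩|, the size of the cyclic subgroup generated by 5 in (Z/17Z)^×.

16

Since 5 ∈ (Z/17Z)^×, its order divides φ(17) = 17 − 1 = 16 = 2^4.
Divisors of 16: 1, 2, 4, 8, 16.
Compute 5^d (mod 17) for the divisors d until we hit 1:
5^1 ≡ 5 (mod 17)
5^2 ≡ 8 (mod 17)
5^4 ≡ 13 (mod 17)
5^8 ≡ 16 (mod 17)
5^16 ≡ 1 (mod 17) ✓
So ord_17(5) = 16.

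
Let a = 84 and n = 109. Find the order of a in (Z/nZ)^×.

ord(84) | φ(109) = 109 − 1 = 108 = 2^2 · 3^3.
Divisors of 108: 1, 2, 3, 4, 6, 9, 12, 18, 27, 36, 54, 108.
Compute 84^d (mod 109) for the divisors d until we hit 1:
84^1 ≡ 84
84^2 ≡ 80
84^3 ≡ 71
84^4 ≡ 78
84^6 ≡ 27
84^9 ≡ 64
84^12 ≡ 75
84^18 ≡ 63
84^27 ≡ 108
84^36 ≡ 45
84^54 ≡ 1
Hence ord(84) = 54.

54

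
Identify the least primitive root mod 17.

3

φ(17) = 17 − 1 = 16 = 2^4.
Test candidates g = 2, 3, … against the prime factors q ∈ {2} of φ(17): g is a generator iff g^(16/q) ≢ 1 for every such q.
g = 2: 2^8 ≡ 1 — hits 1, so not a primitive root.
g = 3: 3^8 ≡ 16 — none is 1, so 3 is a primitive root.
The smallest primitive root modulo 17 is 3.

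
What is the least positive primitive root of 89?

3

φ(89) = 89 − 1 = 88 = 2^3 · 11.
Test candidates g = 2, 3, … against the prime factors q ∈ {2, 11} of φ(89): g is a generator iff g^(88/q) ≢ 1 for every such q.
g = 2: 2^44 ≡ 1 — hits 1, so not a primitive root.
g = 3: 3^44 ≡ 88; 3^8 ≡ 64 — none is 1, so 3 is a primitive root.
The smallest primitive root modulo 89 is 3.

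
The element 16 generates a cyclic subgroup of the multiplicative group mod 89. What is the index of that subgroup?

8

The order of 16 must divide φ(89) = 89 − 1 = 88 = 2^3 · 11.
Divisors of 88: 1, 2, 4, 8, 11, 22, 44, 88.
Evaluate successive powers at the divisors of 88:
16^1 ≡ 16 (mod 89)
16^2 ≡ 78 (mod 89)
16^4 ≡ 32 (mod 89)
16^8 ≡ 45 (mod 89)
16^11 ≡ 1 (mod 89) ✓
Thus |⟨16⟩| = ord(16) = 11.
Index = |(Z/89Z)^×| / |⟨16⟩| = 88 / 11 = 8.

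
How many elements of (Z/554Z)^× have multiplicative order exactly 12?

φ(554) = φ(2)·φ(277) = 1·276 = 276 = 2^2 · 3 · 23.
(Z/554Z)^× is cyclic (|G| = 276); a cyclic group of order m has exactly φ(d) elements of each order d | m, and none otherwise.
12 = 2^2 · 3 divides 276, and φ(12) = 4.

4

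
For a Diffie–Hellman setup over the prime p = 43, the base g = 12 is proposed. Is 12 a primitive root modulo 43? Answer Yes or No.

Yes

φ(43) = 43 − 1 = 42 = 2 · 3 · 7.
An element g generates (Z/43Z)^× iff g^(42/q) ≢ 1 (mod 43) for each prime q ∈ {2, 3, 7}.
12^21 ≡ 42 (mod 43)  [q = 2: ≢ 1 ✓]
12^14 ≡ 36 (mod 43)  [q = 3: ≢ 1 ✓]
12^6 ≡ 21 (mod 43)  [q = 7: ≢ 1 ✓]
None equal 1, so ord_43(12) = 42: 12 is a primitive root.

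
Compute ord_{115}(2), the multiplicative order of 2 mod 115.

The order of 2 must divide φ(115) = φ(5·23) = (5−1)·(23−1) = 4·22 = 88 = 2^3 · 11.
Divisors of 88: 1, 2, 4, 8, 11, 22, 44, 88.
Evaluate successive powers at the divisors of 88:
2^1 ≡ 2 (mod 115)
2^2 ≡ 4 (mod 115)
2^4 ≡ 16 (mod 115)
2^8 ≡ 26 (mod 115)
2^11 ≡ 93 (mod 115)
2^22 ≡ 24 (mod 115)
2^44 ≡ 1 (mod 115) ✓
Therefore the multiplicative order of 2 modulo 115 is 44.

44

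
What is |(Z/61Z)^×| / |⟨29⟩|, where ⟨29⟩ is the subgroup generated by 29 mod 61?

5

By Lagrange's theorem, ord_61(29) divides φ(61) = 61 − 1 = 60 = 2^2 · 3 · 5.
Divisors of 60: 1, 2, 3, 4, 5, 6, 10, 12, 15, 20, 30, 60.
Check 29^d mod 61 for each divisor in increasing order:
29^1 ≡ 29 (mod 61)
29^2 ≡ 48 (mod 61)
29^3 ≡ 50 (mod 61)
29^4 ≡ 47 (mod 61)
29^5 ≡ 21 (mod 61)
29^6 ≡ 60 (mod 61)
29^10 ≡ 14 (mod 61)
29^12 ≡ 1 (mod 61) ✓
Thus |⟨29⟩| = ord(29) = 12.
The index is φ(61) / ord(29) = 60 / 12 = 5.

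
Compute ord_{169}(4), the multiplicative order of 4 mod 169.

Since 4 ∈ (Z/169Z)^×, its order divides φ(169) = φ(13^2) = 13·(13−1) = 156 = 2^2 · 3 · 13.
Divisors of 156: 1, 2, 3, 4, 6, 12, 13, 26, 39, 52, 78, 156.
Compute 4^d (mod 169) for the divisors d until we hit 1:
4^1 ≡ 4 (mod 169)
4^2 ≡ 16 (mod 169)
4^3 ≡ 64 (mod 169)
4^4 ≡ 87 (mod 169)
4^6 ≡ 40 (mod 169)
4^12 ≡ 79 (mod 169)
4^13 ≡ 147 (mod 169)
4^26 ≡ 146 (mod 169)
4^39 ≡ 168 (mod 169)
4^52 ≡ 22 (mod 169)
4^78 ≡ 1 (mod 169) ✓
Therefore the multiplicative order of 4 modulo 169 is 78.

78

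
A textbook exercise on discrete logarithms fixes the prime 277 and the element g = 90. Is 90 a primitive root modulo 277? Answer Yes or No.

No

φ(277) = 277 − 1 = 276 = 2^2 · 3 · 23.
An element g generates (Z/277Z)^× iff g^(276/q) ≢ 1 (mod 277) for each prime q ∈ {2, 3, 23}.
90^138 ≡ 1 (mod 277)  [q = 2: ≡ 1 ✗]
90^92 ≡ 160 (mod 277)  [q = 3: ≢ 1 ✓]
90^12 ≡ 157 (mod 277)  [q = 23: ≢ 1 ✓]
The check at q = 2 fails, so 90 generates a proper subgroup.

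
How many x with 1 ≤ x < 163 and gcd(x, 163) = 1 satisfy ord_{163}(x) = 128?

φ(163) = 163 − 1 = 162 = 2 · 3^4.
In a cyclic group of order 162, there are φ(d) elements of order d for each divisor d of 162, and zero for non-divisors.
Since 128 ∤ 162, the count is 0.

0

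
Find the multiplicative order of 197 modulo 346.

Since 197 ∈ (Z/346Z)^×, its order divides φ(346) = φ(2)·φ(173) = 1·172 = 172 = 2^2 · 43.
Divisors of 172: 1, 2, 4, 43, 86, 172.
Check 197^d mod 346 for each divisor in increasing order:
197^1 ≡ 197
197^2 ≡ 57
197^4 ≡ 135
197^43 ≡ 345
197^86 ≡ 1
So ord_346(197) = 86.

86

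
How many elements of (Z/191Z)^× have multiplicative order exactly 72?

φ(191) = 191 − 1 = 190 = 2 · 5 · 19.
(Z/191Z)^× is cyclic (|G| = 190); a cyclic group of order m has exactly φ(d) elements of each order d | m, and none otherwise.
Here 190 is not a multiple of 72, so there are no elements of order 72.

0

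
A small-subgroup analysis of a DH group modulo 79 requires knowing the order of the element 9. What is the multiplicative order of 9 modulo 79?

39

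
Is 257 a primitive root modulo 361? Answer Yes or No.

Yes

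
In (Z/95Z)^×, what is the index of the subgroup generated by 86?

4

Since 86 ∈ (Z/95Z)^×, its order divides φ(95) = φ(5·19) = (5−1)·(19−1) = 4·18 = 72 = 2^3 · 3^2.
Divisors of 72: 1, 2, 3, 4, 6, 8, 9, 12, 18, 24, 36, 72.
Evaluate successive powers at the divisors of 72:
86^1 ≡ 86 (mod 95)
86^2 ≡ 81 (mod 95)
86^3 ≡ 31 (mod 95)
86^4 ≡ 6 (mod 95)
86^6 ≡ 11 (mod 95)
86^8 ≡ 36 (mod 95)
86^9 ≡ 56 (mod 95)
86^12 ≡ 26 (mod 95)
86^18 ≡ 1 (mod 95) ✓
So ord_95(86) = 18, hence |⟨86⟩| = 18.
Index = |(Z/95Z)^×| / |⟨86⟩| = 72 / 18 = 4.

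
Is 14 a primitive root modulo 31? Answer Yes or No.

No

φ(31) = 31 − 1 = 30 = 2 · 3 · 5.
An element g generates (Z/31Z)^× iff g^(30/q) ≢ 1 (mod 31) for each prime q ∈ {2, 3, 5}.
14^15 ≡ 1 (mod 31)  [q = 2: ≡ 1 ✗]
14^10 ≡ 25 (mod 31)  [q = 3: ≢ 1 ✓]
14^6 ≡ 8 (mod 31)  [q = 5: ≢ 1 ✓]
Since 14^15 ≡ 1, the order of 14 divides 15 < 30, so 14 is not a primitive root.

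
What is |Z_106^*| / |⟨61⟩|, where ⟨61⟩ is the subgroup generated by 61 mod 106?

1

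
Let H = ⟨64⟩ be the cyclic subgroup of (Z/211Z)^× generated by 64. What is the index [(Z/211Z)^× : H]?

6

ord(64) | φ(211) = 211 − 1 = 210 = 2 · 3 · 5 · 7.
Divisors of 210: 1, 2, 3, 5, 6, 7, 10, 14, 15, 21, 30, 35, 42, 70, 105, 210.
Test each divisor d:
64^1 ≡ 64 (mod 211)
64^2 ≡ 87 (mod 211)
64^3 ≡ 82 (mod 211)
64^5 ≡ 171 (mod 211)
64^6 ≡ 183 (mod 211)
64^7 ≡ 107 (mod 211)
64^10 ≡ 123 (mod 211)
64^14 ≡ 55 (mod 211)
64^15 ≡ 144 (mod 211)
64^21 ≡ 188 (mod 211)
64^30 ≡ 58 (mod 211)
64^35 ≡ 1 (mod 211) ✓
The order of 64 is 35, so the subgroup it generates has 35 elements.
[(Z/211Z)^× : ⟨64⟩] = 210/35 = 6.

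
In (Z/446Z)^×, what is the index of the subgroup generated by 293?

1

ord(293) | φ(446) = φ(2)·φ(223) = 1·222 = 222 = 2 · 3 · 37.
Divisors of 222: 1, 2, 3, 6, 37, 74, 111, 222.
Check 293^d mod 446 for each divisor in increasing order:
293^1 ≡ 293 (mod 446)
293^2 ≡ 217 (mod 446)
293^3 ≡ 249 (mod 446)
293^6 ≡ 7 (mod 446)
293^37 ≡ 263 (mod 446)
293^74 ≡ 39 (mod 446)
293^111 ≡ 445 (mod 446)
293^222 ≡ 1 (mod 446) ✓
The order of 293 is 222, so the subgroup it generates has 222 elements.
The index is φ(446) / ord(293) = 222 / 222 = 1.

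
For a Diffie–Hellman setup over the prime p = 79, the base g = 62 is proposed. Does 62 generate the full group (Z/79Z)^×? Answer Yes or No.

φ(79) = 79 − 1 = 78 = 2 · 3 · 13.
Test 62^(78/q) mod 79 for each prime factor q of 78:
62^39 ≡ 1 (mod 79)  [q = 2: ≡ 1 ✗]
62^26 ≡ 1 (mod 79)  [q = 3: ≡ 1 ✗]
62^6 ≡ 67 (mod 79)  [q = 13: ≢ 1 ✓]
62^39 ≡ 1 shows ord(62) | 39, strictly less than φ(79); not a primitive root.

No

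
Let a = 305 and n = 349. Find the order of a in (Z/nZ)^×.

By Lagrange's theorem, ord_349(305) divides φ(349) = 349 − 1 = 348 = 2^2 · 3 · 29.
Divisors of 348: 1, 2, 3, 4, 6, 12, 29, 58, 87, 116, 174, 348.
Compute 305^d (mod 349) for the divisors d until we hit 1:
305^1 ≡ 305 (mod 349)
305^2 ≡ 191 (mod 349)
305^3 ≡ 321 (mod 349)
305^4 ≡ 185 (mod 349)
305^6 ≡ 86 (mod 349)
305^12 ≡ 67 (mod 349)
305^29 ≡ 189 (mod 349)
305^58 ≡ 123 (mod 349)
305^87 ≡ 213 (mod 349)
305^116 ≡ 122 (mod 349)
305^174 ≡ 348 (mod 349)
305^348 ≡ 1 (mod 349) ✓
Hence ord(305) = 348.

348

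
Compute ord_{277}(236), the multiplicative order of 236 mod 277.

ord(236) | φ(277) = 277 − 1 = 276 = 2^2 · 3 · 23.
Divisors of 276: 1, 2, 3, 4, 6, 12, 23, 46, 69, 92, 138, 276.
Evaluate successive powers at the divisors of 276:
236^1 ≡ 236 (mod 277)
236^2 ≡ 19 (mod 277)
236^3 ≡ 52 (mod 277)
236^4 ≡ 84 (mod 277)
236^6 ≡ 211 (mod 277)
236^12 ≡ 201 (mod 277)
236^23 ≡ 1 (mod 277) ✓
Therefore the multiplicative order of 236 modulo 277 is 23.

23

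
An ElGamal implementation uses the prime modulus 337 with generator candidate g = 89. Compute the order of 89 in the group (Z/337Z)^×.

336

ord(89) | φ(337) = 337 − 1 = 336 = 2^4 · 3 · 7.
Divisors of 336: 1, 2, 3, 4, 6, 7, 8, 12, 14, 16, 21, 24, 28, 42, 48, 56, 84, 112, 168, 336.
Test each divisor d:
89^1 ≡ 89
89^2 ≡ 170
89^3 ≡ 302
89^4 ≡ 255
89^6 ≡ 214
89^7 ≡ 174
89^8 ≡ 321
89^12 ≡ 301
89^14 ≡ 283
89^16 ≡ 256
89^21 ≡ 40
89^24 ≡ 285
89^28 ≡ 220
89^42 ≡ 252
89^48 ≡ 8
89^56 ≡ 209
89^84 ≡ 148
89^112 ≡ 208
89^168 ≡ 336
89^336 ≡ 1
Therefore the multiplicative order of 89 modulo 337 is 336.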